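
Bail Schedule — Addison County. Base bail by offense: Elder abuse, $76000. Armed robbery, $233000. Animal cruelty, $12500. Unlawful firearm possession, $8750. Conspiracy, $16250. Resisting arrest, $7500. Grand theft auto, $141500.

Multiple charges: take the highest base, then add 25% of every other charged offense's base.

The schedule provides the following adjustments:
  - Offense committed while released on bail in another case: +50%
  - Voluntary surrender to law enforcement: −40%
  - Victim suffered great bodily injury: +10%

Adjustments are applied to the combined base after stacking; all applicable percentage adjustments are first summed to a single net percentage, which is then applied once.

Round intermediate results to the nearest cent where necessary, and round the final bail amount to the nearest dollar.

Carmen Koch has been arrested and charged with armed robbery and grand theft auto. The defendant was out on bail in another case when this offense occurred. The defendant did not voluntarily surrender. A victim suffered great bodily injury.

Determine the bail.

Base amounts from the schedule: armed robbery $233000; grand theft auto $141500.
Stacking rule: highest base plus 25% of each additional charge. Highest is armed robbery at $233000. Additional: $141500 × 25% = $35375. Combined base = $233000 + $35375 = $268375.
Net percentage adjustment: +50% +10% = +60%. $268375 × 1.6 = $429400.

$429400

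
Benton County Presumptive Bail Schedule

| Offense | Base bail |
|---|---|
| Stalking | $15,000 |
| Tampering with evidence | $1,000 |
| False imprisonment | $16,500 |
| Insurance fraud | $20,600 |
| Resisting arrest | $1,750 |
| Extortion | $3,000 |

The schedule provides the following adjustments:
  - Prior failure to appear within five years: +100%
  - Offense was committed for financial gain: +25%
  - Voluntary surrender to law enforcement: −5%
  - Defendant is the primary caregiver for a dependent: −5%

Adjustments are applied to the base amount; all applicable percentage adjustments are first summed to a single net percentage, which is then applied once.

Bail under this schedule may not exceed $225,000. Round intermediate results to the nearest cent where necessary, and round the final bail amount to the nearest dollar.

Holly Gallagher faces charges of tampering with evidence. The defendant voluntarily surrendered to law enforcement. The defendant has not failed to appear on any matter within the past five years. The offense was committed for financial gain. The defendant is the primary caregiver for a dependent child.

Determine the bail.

Base amounts from the schedule: tampering with evidence $1,000.
Single charge. Combined base = $1,000.
Net percentage adjustment: +25% −5% −5% = +15%. $1,000 × 1.15 = $1,150.
$1,150 is within the $225,000 maximum.

$1,150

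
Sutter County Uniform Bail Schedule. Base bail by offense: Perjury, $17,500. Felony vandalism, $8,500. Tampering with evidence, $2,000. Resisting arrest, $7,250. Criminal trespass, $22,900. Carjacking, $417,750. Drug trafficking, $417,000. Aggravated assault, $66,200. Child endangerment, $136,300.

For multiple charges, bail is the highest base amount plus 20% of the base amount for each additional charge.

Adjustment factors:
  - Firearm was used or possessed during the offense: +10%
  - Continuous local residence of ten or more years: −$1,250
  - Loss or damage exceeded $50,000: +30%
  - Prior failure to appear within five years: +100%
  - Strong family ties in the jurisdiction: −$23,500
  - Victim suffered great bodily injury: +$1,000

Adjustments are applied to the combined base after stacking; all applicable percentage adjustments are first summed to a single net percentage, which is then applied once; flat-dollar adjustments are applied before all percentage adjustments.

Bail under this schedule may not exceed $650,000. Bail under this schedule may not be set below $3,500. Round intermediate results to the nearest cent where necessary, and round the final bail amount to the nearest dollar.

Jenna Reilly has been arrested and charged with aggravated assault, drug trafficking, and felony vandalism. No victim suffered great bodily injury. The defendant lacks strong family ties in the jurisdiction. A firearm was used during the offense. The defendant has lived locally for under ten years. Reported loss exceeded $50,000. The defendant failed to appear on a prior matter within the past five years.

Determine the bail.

$650,000

Base amounts from the schedule: aggravated assault $66,200; drug trafficking $417,000; felony vandalism $8,500.
Stacking rule: highest base plus 20% of each additional charge. Highest is drug trafficking at $417,000. Additional: $66,200 × 20% = $13,240; $8,500 × 20% = $1,700. Combined base = $417,000 + $14,940 = $431,940.
Net percentage adjustment: +10% +30% +100% = +140%. $431,940 × 2.4 = $1,036,656.
Result $1,036,656 exceeds the maximum of $650,000; bail is capped at $650,000.
$650,000 is at or above the $3,500 minimum.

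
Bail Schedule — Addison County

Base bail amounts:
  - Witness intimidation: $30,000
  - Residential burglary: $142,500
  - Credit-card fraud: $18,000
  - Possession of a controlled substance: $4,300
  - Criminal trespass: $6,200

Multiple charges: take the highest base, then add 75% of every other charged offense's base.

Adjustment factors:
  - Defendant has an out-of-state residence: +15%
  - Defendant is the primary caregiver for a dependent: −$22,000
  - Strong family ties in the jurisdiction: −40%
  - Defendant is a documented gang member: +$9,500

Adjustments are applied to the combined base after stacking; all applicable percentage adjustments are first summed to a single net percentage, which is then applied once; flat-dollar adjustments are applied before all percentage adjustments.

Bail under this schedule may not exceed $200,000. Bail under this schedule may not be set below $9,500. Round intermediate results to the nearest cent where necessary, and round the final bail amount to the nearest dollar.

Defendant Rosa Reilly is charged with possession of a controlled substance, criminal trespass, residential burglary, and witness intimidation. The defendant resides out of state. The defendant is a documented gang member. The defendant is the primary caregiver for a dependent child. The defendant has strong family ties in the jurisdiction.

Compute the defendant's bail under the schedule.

$120,281

Base amounts from the schedule: possession of a controlled substance $4,300; criminal trespass $6,200; residential burglary $142,500; witness intimidation $30,000.
Stacking rule: highest base plus 75% of each additional charge. Highest is residential burglary at $142,500. Additional: $4,300 × 75% = $3,225; $6,200 × 75% = $4,650; $30,000 × 75% = $22,500. Combined base = $142,500 + $30,375 = $172,875.
Defendant is the primary caregiver for a dependent (−$22,000 flat): $172,875 − $22,000 = $150,875.
Defendant is a documented gang member (+$9,500 flat): $150,875 + $9,500 = $160,375.
Net percentage adjustment: +15% −40% = −25%. $160,375 × 0.75 = $120,281.25.
$120,281.25 is within the $200,000 maximum.
$120,281.25 is at or above the $9,500 minimum.
Rounded to the nearest dollar: $120,281.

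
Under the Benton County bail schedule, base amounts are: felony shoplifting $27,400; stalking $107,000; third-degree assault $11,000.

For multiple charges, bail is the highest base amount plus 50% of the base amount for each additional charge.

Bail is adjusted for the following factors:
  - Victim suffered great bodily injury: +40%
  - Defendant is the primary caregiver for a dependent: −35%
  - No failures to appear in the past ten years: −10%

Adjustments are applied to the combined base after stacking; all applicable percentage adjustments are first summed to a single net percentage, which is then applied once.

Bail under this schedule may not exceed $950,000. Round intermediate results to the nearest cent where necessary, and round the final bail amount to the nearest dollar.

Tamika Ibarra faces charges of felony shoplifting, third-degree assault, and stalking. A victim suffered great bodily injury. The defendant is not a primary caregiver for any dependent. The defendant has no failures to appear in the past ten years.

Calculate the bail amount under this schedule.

$164,060

Base amounts from the schedule: felony shoplifting $27,400; third-degree assault $11,000; stalking $107,000.
Stacking rule: highest base plus 50% of each additional charge. Highest is stalking at $107,000. Additional: $27,400 × 50% = $13,700; $11,000 × 50% = $5,500. Combined base = $107,000 + $19,200 = $126,200.
Net percentage adjustment: +40% −10% = +30%. $126,200 × 1.3 = $164,060.
$164,060 is within the $950,000 maximum.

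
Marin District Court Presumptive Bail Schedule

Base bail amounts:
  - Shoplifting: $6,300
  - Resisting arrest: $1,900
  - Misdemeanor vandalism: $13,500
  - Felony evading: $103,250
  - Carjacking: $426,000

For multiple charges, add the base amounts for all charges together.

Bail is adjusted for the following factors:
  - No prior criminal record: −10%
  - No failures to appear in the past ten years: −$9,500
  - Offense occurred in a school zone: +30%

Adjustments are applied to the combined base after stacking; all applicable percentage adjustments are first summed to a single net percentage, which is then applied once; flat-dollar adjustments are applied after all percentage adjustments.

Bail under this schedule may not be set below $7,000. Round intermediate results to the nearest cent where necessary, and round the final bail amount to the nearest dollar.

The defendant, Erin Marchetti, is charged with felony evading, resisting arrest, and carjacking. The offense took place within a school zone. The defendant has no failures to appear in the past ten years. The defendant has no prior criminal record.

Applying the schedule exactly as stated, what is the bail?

$627,880

Base amounts from the schedule: felony evading $103,250; resisting arrest $1,900; carjacking $426,000.
Stacking rule: sum of all bases. $103,250 + $1,900 + $426,000 = $531,150.
Net percentage adjustment: −10% +30% = +20%. $531,150 × 1.2 = $637,380.
No failures to appear in the past ten years (−$9,500 flat): $637,380 − $9,500 = $627,880.
$627,880 is at or above the $7,000 minimum.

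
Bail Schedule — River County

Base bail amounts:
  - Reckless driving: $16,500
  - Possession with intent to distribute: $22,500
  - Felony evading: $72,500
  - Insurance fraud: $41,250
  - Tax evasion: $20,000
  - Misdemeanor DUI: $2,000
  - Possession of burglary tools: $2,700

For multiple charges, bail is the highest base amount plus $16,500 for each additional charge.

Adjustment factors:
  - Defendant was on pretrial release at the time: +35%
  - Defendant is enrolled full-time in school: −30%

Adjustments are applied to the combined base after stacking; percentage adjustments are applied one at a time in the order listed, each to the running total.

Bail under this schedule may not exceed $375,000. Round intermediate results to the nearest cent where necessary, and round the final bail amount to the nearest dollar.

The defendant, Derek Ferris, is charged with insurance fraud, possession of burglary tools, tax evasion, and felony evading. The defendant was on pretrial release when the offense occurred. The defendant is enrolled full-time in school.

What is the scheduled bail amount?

Base amounts from the schedule: insurance fraud $41,250; possession of burglary tools $2,700; tax evasion $20,000; felony evading $72,500.
Stacking rule: highest base plus $16,500 per additional charge. Highest is felony evading at $72,500; 3 additional charges → +$49,500. Combined base = $122,000.
Defendant was on pretrial release at the time (+35%): $122,000 × 1.35 = $164,700.
Defendant is enrolled full-time in school (−30%): $164,700 × 0.7 = $115,290.
$115,290 is within the $375,000 maximum.

$115,290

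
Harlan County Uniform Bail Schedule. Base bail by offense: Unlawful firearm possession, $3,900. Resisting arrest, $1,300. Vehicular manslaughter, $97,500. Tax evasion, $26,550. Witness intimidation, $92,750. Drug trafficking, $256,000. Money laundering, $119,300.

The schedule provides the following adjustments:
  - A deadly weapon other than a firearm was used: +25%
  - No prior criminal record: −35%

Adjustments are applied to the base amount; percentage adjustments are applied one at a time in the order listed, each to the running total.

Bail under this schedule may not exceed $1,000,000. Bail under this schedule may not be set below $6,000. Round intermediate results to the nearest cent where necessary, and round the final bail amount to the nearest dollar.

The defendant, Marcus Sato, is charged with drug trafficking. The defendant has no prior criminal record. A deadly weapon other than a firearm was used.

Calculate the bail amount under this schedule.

$208,000

Base amounts from the schedule: drug trafficking $256,000.
Single charge. Combined base = $256,000.
A deadly weapon other than a firearm was used (+25%): $256,000 × 1.25 = $320,000.
No prior criminal record (−35%): $320,000 × 0.65 = $208,000.
$208,000 is within the $1,000,000 maximum.
$208,000 is at or above the $6,000 minimum.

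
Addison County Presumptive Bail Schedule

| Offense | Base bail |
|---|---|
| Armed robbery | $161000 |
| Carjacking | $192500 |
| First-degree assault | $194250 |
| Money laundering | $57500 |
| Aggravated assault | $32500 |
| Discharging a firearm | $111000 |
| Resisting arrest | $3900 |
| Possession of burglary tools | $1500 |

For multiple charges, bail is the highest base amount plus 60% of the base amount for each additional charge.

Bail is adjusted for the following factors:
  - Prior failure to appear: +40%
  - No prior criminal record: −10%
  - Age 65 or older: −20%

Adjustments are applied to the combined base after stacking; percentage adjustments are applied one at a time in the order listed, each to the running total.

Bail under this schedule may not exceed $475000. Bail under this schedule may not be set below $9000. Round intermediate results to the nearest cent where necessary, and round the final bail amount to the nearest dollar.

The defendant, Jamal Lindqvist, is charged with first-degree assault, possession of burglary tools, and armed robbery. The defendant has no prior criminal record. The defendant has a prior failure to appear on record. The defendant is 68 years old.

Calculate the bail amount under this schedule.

Base amounts from the schedule: first-degree assault $194250; possession of burglary tools $1500; armed robbery $161000.
Stacking rule: highest base plus 60% of each additional charge. Highest is first-degree assault at $194250. Additional: $1500 × 60% = $900; $161000 × 60% = $96600. Combined base = $194250 + $97500 = $291750.
Prior failure to appear (+40%): $291750 × 1.4 = $408450.
No prior criminal record (−10%): $408450 × 0.9 = $367605.
Age 65 or older (−20%): $367605 × 0.8 = $294084.
$294084 is within the $475000 maximum.
$294084 is at or above the $9000 minimum.

$294084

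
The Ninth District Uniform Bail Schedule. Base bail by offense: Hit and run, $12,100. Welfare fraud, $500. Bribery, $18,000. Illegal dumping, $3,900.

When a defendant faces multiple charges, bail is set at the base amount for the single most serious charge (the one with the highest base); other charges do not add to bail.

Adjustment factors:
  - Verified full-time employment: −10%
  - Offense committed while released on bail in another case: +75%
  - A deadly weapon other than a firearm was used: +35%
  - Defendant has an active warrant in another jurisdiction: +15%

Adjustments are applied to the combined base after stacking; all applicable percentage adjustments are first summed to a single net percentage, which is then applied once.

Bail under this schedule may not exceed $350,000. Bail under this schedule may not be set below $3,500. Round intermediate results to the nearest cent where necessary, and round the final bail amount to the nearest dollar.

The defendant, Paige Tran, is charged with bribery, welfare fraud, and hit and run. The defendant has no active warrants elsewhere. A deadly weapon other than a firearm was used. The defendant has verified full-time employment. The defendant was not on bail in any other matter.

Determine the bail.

Base amounts from the schedule: bribery $18,000; welfare fraud $500; hit and run $12,100.
Stacking rule: use the highest base only. Highest is bribery at $18,000. Combined base = $18,000.
Net percentage adjustment: −10% +35% = +25%. $18,000 × 1.25 = $22,500.
$22,500 is within the $350,000 maximum.
$22,500 is at or above the $3,500 minimum.

$22,500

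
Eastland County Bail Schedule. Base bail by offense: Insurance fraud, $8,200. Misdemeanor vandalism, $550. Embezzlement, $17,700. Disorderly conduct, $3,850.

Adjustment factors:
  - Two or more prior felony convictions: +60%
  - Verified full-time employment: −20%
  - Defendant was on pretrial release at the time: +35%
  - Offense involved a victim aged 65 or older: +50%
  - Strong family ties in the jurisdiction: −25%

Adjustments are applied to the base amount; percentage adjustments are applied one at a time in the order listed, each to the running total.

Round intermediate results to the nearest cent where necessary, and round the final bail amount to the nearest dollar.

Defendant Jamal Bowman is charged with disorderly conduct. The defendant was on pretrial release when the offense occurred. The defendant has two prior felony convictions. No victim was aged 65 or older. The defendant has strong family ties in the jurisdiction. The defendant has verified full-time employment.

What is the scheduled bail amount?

$4,990

Base amounts from the schedule: disorderly conduct $3,850.
Single charge. Combined base = $3,850.
Two or more prior felony convictions (+60%): $3,850 × 1.6 = $6,160.
Verified full-time employment (−20%): $6,160 × 0.8 = $4,928.
Defendant was on pretrial release at the time (+35%): $4,928 × 1.35 = $6,652.80.
Strong family ties in the jurisdiction (−25%): $6,652.80 × 0.75 = $4,989.60.
Rounded to the nearest dollar: $4,990.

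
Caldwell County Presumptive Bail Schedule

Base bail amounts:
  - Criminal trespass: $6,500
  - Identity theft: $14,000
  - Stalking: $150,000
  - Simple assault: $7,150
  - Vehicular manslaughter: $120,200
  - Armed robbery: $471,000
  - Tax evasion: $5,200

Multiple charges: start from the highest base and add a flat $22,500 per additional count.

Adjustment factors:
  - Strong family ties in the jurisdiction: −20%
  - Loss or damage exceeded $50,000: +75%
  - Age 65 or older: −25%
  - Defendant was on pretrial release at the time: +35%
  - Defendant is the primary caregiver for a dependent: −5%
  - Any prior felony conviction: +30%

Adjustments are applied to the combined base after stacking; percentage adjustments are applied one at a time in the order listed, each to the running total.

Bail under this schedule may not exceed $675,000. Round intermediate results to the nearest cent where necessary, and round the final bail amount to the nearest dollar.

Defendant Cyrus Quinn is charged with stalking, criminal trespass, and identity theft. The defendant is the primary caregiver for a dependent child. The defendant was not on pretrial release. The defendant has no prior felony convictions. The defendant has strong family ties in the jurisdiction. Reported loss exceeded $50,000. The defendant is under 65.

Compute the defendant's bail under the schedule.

$259,350

Base amounts from the schedule: stalking $150,000; criminal trespass $6,500; identity theft $14,000.
Stacking rule: highest base plus $22,500 per additional charge. Highest is stalking at $150,000; 2 additional charges → +$45,000. Combined base = $195,000.
Strong family ties in the jurisdiction (−20%): $195,000 × 0.8 = $156,000.
Loss or damage exceeded $50,000 (+75%): $156,000 × 1.75 = $273,000.
Defendant is the primary caregiver for a dependent (−5%): $273,000 × 0.95 = $259,350.
$259,350 is within the $675,000 maximum.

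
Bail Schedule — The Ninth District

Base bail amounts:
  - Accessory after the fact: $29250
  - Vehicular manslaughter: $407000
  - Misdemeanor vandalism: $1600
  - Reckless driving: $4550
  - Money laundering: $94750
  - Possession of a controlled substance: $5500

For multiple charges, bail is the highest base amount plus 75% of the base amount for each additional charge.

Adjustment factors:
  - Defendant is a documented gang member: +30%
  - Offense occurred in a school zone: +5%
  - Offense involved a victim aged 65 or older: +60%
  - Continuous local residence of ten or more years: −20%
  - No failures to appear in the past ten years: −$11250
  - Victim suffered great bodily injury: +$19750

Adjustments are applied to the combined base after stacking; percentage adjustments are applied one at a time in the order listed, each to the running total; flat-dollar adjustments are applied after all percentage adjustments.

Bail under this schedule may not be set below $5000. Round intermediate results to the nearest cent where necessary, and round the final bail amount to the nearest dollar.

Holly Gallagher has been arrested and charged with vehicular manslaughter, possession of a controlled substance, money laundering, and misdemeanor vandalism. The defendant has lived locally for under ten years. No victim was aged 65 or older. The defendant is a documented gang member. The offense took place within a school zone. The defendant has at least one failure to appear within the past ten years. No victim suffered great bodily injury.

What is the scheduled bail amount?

Base amounts from the schedule: vehicular manslaughter $407000; possession of a controlled substance $5500; money laundering $94750; misdemeanor vandalism $1600.
Stacking rule: highest base plus 75% of each additional charge. Highest is vehicular manslaughter at $407000. Additional: $5500 × 75% = $4125; $94750 × 75% = $71062.50; $1600 × 75% = $1200. Combined base = $407000 + $76387.50 = $483387.50.
Defendant is a documented gang member (+30%): $483387.50 × 1.3 = $628403.75.
Offense occurred in a school zone (+5%): $628403.75 × 1.05 = $659823.94.
$659823.94 is at or above the $5000 minimum.
Rounded to the nearest dollar: $659824.

$659824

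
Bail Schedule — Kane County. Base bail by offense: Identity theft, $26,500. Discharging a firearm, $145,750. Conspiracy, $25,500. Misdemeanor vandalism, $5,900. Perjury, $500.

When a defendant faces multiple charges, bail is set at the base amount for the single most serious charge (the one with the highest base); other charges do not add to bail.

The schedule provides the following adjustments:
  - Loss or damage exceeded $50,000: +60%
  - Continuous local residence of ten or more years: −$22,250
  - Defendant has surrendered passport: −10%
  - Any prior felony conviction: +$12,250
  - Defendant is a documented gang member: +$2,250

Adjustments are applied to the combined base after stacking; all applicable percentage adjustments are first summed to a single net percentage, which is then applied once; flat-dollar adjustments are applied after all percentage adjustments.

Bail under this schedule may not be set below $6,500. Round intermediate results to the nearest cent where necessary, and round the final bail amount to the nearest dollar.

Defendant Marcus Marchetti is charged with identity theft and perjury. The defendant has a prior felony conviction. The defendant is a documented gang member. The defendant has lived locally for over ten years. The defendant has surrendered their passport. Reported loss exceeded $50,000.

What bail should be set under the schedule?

Base amounts from the schedule: identity theft $26,500; perjury $500.
Stacking rule: use the highest base only. Highest is identity theft at $26,500. Combined base = $26,500.
Net percentage adjustment: +60% −10% = +50%. $26,500 × 1.5 = $39,750.
Continuous local residence of ten or more years (−$22,250 flat): $39,750 − $22,250 = $17,500.
Any prior felony conviction (+$12,250 flat): $17,500 + $12,250 = $29,750.
Defendant is a documented gang member (+$2,250 flat): $29,750 + $2,250 = $32,000.
$32,000 is at or above the $6,500 minimum.

$32,000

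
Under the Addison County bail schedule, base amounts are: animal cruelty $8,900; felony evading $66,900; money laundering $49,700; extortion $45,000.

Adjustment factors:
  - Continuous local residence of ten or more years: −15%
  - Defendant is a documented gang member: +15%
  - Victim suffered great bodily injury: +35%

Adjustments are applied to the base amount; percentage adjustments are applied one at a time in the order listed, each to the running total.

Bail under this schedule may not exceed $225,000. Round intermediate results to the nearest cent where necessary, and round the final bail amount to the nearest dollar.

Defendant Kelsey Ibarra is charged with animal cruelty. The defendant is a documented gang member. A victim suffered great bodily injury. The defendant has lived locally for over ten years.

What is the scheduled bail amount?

Base amounts from the schedule: animal cruelty $8,900.
Single charge. Combined base = $8,900.
Continuous local residence of ten or more years (−15%): $8,900 × 0.85 = $7,565.
Defendant is a documented gang member (+15%): $7,565 × 1.15 = $8,699.75.
Victim suffered great bodily injury (+35%): $8,699.75 × 1.35 = $11,744.66.
$11,744.66 is within the $225,000 maximum.
Rounded to the nearest dollar: $11,745.

$11,745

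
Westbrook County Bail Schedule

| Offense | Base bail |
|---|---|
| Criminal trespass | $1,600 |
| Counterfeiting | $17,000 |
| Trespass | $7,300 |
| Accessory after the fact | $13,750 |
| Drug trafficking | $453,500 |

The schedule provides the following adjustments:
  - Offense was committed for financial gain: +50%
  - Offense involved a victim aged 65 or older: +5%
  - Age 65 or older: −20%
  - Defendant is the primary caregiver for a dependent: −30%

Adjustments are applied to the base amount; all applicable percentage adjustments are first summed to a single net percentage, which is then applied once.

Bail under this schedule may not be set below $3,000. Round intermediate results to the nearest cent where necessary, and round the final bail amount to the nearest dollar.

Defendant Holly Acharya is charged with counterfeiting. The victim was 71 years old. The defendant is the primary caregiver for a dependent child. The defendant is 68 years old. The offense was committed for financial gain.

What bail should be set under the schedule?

Base amounts from the schedule: counterfeiting $17,000.
Single charge. Combined base = $17,000.
Net percentage adjustment: +50% +5% −20% −30% = +5%. $17,000 × 1.05 = $17,850.
$17,850 is at or above the $3,000 minimum.

$17,850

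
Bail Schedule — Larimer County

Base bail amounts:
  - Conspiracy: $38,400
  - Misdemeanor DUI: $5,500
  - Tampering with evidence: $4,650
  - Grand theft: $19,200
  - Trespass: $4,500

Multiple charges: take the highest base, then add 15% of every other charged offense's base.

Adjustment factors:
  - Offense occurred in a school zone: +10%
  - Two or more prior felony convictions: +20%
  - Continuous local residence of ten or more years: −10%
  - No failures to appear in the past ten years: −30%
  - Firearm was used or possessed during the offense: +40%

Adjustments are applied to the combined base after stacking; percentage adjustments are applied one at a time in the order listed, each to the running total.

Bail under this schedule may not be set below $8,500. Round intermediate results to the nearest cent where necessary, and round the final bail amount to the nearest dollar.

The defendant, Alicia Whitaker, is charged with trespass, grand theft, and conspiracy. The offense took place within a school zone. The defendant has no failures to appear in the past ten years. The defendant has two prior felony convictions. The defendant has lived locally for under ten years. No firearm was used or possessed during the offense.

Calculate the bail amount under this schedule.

$38,766

Base amounts from the schedule: trespass $4,500; grand theft $19,200; conspiracy $38,400.
Stacking rule: highest base plus 15% of each additional charge. Highest is conspiracy at $38,400. Additional: $4,500 × 15% = $675; $19,200 × 15% = $2,880. Combined base = $38,400 + $3,555 = $41,955.
Offense occurred in a school zone (+10%): $41,955 × 1.1 = $46,150.50.
Two or more prior felony convictions (+20%): $46,150.50 × 1.2 = $55,380.60.
No failures to appear in the past ten years (−30%): $55,380.60 × 0.7 = $38,766.42.
$38,766.42 is at or above the $8,500 minimum.
Rounded to the nearest dollar: $38,766.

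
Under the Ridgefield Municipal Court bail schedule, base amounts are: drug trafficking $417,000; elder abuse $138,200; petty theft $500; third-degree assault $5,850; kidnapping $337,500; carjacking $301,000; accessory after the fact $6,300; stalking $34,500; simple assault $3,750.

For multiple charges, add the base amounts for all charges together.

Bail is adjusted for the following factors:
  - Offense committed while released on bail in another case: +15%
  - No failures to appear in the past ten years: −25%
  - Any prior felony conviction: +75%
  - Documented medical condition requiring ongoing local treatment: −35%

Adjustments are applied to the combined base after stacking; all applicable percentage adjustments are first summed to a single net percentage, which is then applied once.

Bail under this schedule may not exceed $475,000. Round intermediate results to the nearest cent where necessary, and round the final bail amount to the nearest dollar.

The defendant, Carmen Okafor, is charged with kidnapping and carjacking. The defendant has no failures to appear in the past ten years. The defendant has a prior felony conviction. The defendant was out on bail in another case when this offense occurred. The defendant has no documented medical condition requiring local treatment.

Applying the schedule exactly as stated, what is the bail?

Base amounts from the schedule: kidnapping $337,500; carjacking $301,000.
Stacking rule: sum of all bases. $337,500 + $301,000 = $638,500.
Net percentage adjustment: +15% −25% +75% = +65%. $638,500 × 1.65 = $1,053,525.
Result $1,053,525 exceeds the maximum of $475,000; bail is capped at $475,000.

$475,000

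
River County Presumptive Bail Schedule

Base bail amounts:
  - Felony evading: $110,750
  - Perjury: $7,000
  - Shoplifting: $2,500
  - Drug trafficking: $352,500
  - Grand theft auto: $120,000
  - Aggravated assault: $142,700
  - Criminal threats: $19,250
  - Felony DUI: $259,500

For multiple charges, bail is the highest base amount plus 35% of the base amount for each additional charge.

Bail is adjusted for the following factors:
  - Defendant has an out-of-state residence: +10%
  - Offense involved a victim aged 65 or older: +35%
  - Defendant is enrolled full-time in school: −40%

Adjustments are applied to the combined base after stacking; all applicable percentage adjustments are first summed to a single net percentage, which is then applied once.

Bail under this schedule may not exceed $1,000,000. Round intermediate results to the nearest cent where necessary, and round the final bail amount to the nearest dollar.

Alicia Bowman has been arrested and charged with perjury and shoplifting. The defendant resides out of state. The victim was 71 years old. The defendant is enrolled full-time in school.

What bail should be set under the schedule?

$8,269

Base amounts from the schedule: perjury $7,000; shoplifting $2,500.
Stacking rule: highest base plus 35% of each additional charge. Highest is perjury at $7,000. Additional: $2,500 × 35% = $875. Combined base = $7,000 + $875 = $7,875.
Net percentage adjustment: +10% +35% −40% = +5%. $7,875 × 1.05 = $8,268.75.
$8,268.75 is within the $1,000,000 maximum.
Rounded to the nearest dollar: $8,269.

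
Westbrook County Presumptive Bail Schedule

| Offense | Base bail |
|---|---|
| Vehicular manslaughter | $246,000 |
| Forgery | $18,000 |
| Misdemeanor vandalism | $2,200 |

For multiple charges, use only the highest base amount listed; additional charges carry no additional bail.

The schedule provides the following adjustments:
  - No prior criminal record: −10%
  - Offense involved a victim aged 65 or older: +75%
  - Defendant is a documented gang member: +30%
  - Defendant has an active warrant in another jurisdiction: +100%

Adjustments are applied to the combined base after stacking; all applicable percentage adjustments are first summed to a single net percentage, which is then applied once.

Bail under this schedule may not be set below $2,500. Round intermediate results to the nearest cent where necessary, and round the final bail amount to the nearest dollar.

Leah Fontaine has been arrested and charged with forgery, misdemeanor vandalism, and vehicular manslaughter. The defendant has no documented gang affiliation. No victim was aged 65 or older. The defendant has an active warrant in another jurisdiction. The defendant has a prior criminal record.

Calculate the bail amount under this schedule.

$492,000

Base amounts from the schedule: forgery $18,000; misdemeanor vandalism $2,200; vehicular manslaughter $246,000.
Stacking rule: use the highest base only. Highest is vehicular manslaughter at $246,000. Combined base = $246,000.
Defendant has an active warrant in another jurisdiction (+100%): $246,000 × 2 = $492,000.
$492,000 is at or above the $2,500 minimum.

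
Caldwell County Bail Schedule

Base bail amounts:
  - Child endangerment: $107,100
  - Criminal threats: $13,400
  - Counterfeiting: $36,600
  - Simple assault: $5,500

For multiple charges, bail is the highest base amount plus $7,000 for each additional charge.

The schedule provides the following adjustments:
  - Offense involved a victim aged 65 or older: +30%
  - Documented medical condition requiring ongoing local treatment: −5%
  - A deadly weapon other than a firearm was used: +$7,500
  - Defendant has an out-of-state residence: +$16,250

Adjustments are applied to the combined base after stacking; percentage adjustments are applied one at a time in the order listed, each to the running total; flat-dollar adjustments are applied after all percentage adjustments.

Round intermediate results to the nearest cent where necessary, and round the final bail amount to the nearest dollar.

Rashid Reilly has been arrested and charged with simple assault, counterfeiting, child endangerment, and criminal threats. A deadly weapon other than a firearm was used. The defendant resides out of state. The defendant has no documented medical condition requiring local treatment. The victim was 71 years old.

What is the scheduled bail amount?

Base amounts from the schedule: simple assault $5,500; counterfeiting $36,600; child endangerment $107,100; criminal threats $13,400.
Stacking rule: highest base plus $7,000 per additional charge. Highest is child endangerment at $107,100; 3 additional charges → +$21,000. Combined base = $128,100.
Offense involved a victim aged 65 or older (+30%): $128,100 × 1.3 = $166,530.
A deadly weapon other than a firearm was used (+$7,500 flat): $166,530 + $7,500 = $174,030.
Defendant has an out-of-state residence (+$16,250 flat): $174,030 + $16,250 = $190,280.

$190,280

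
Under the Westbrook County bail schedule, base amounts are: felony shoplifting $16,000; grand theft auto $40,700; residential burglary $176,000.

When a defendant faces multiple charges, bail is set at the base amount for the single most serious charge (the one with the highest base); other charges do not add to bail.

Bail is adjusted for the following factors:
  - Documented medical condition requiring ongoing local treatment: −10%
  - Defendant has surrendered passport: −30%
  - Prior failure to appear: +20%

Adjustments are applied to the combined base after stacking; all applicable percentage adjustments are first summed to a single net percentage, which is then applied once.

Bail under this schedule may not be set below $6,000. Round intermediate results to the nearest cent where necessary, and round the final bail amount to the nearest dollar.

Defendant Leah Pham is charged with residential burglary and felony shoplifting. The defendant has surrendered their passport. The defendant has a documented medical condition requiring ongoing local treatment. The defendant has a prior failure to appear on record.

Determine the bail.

$140,800

Base amounts from the schedule: residential burglary $176,000; felony shoplifting $16,000.
Stacking rule: use the highest base only. Highest is residential burglary at $176,000. Combined base = $176,000.
Net percentage adjustment: −10% −30% +20% = −20%. $176,000 × 0.8 = $140,800.
$140,800 is at or above the $6,000 minimum.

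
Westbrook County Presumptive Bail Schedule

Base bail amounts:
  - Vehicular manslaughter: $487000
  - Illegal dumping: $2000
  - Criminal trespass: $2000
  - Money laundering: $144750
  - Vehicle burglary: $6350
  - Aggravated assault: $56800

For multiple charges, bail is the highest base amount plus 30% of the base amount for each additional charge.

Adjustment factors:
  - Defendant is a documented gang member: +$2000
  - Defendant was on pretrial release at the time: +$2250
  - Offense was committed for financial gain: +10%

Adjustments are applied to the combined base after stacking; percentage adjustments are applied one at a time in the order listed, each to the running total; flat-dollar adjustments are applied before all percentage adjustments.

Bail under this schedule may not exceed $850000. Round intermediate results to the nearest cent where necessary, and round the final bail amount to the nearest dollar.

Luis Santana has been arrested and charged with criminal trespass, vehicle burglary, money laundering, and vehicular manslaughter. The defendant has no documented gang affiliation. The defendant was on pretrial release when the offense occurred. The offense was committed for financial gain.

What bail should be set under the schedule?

$588698

Base amounts from the schedule: criminal trespass $2000; vehicle burglary $6350; money laundering $144750; vehicular manslaughter $487000.
Stacking rule: highest base plus 30% of each additional charge. Highest is vehicular manslaughter at $487000. Additional: $2000 × 30% = $600; $6350 × 30% = $1905; $144750 × 30% = $43425. Combined base = $487000 + $45930 = $532930.
Defendant was on pretrial release at the time (+$2250 flat): $532930 + $2250 = $535180.
Offense was committed for financial gain (+10%): $535180 × 1.1 = $588698.
$588698 is within the $850000 maximum.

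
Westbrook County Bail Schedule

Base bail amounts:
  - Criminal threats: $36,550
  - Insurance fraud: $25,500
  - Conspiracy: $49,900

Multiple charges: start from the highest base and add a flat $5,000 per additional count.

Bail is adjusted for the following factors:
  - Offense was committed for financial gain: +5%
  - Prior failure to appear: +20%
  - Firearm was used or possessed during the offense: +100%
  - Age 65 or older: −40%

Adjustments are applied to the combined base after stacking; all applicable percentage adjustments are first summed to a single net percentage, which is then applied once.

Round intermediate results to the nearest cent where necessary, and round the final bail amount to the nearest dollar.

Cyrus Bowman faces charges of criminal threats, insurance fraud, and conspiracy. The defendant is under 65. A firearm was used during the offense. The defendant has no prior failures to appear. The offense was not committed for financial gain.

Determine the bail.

Base amounts from the schedule: criminal threats $36,550; insurance fraud $25,500; conspiracy $49,900.
Stacking rule: highest base plus $5,000 per additional charge. Highest is conspiracy at $49,900; 2 additional charges → +$10,000. Combined base = $59,900.
Firearm was used or possessed during the offense (+100%): $59,900 × 2 = $119,800.

$119,800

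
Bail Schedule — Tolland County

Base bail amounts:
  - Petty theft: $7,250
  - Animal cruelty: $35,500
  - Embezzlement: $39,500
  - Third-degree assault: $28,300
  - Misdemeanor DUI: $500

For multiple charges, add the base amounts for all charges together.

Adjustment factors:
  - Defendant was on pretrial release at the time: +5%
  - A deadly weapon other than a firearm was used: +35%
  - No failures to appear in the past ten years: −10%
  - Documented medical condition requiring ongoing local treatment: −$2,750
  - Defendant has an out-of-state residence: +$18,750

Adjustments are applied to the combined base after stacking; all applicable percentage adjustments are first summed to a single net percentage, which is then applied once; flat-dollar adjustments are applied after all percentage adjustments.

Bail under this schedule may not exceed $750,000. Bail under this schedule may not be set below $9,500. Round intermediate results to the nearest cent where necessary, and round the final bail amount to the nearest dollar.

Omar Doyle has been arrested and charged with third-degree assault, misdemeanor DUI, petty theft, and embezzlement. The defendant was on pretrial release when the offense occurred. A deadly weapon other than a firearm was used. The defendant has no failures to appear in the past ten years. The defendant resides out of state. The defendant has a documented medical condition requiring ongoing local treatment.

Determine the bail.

$114,215

Base amounts from the schedule: third-degree assault $28,300; misdemeanor DUI $500; petty theft $7,250; embezzlement $39,500.
Stacking rule: sum of all bases. $28,300 + $500 + $7,250 + $39,500 = $75,550.
Net percentage adjustment: +5% +35% −10% = +30%. $75,550 × 1.3 = $98,215.
Documented medical condition requiring ongoing local treatment (−$2,750 flat): $98,215 − $2,750 = $95,465.
Defendant has an out-of-state residence (+$18,750 flat): $95,465 + $18,750 = $114,215.
$114,215 is within the $750,000 maximum.
$114,215 is at or above the $9,500 minimum.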